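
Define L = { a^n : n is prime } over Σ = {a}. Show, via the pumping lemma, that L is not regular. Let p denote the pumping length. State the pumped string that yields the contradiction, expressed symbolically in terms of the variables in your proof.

a^{q(1+k)}

Assume L is regular; let p be its pumping constant.
Let q be a prime with q ≥ p+2 (infinitely many primes exist), and take w = a^q ∈ L with |w| = q ≥ p.
The pumping lemma gives a decomposition w = xyz where |xy| ≤ p and |y| > 0.
Then y = a^k for some k with 1 ≤ k ≤ p.
Since 1 ≤ k ≤ p, |xz| = q-k. Pump with i = q+1: |xy^{q+1}z| = (q-k)+(q+1)k = q+qk = q(1+k), which is composite (both factors ≥ 2). So xy^{q+1}z = a^{q(1+k)} ∉ L.
This contradicts the pumping lemma, so L is not regular.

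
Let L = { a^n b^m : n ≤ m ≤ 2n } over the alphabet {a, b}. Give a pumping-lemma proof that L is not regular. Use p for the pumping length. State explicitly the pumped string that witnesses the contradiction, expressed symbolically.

a^{p+k} b^p

Toward a contradiction, assume L is regular with pumping length p.
Take w = a^p b^p ∈ L (since p ≤ p ≤ 2p), with |w| = 2p ≥ p.
The pumping lemma gives a decomposition w = xyz where |xy| ≤ p and y is nonempty.
Because |xy| ≤ p and w begins with p copies of a, we have y = a^k with 1 ≤ k ≤ p.
Pump with i = 2: xy^2z = a^{p+k} b^p. Now n = p+k > p = m, so the condition n ≤ m fails. Thus xy^2z ∉ L.
This is a contradiction; hence L is not regular.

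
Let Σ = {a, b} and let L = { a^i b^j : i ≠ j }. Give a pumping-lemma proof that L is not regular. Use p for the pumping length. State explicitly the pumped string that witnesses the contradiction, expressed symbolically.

Suppose for contradiction that L is regular, and let p be the pumping length.
Choose w = a^p b^{p+p!}. Since p ≠ p+p!, w ∈ L; and |w| ≥ p.
By the pumping lemma, w = xyz with |xy| ≤ p and |y| ≥ 1.
Because |xy| ≤ p and w begins with p copies of a, we have y = a^k with 1 ≤ k ≤ p.
Since 1 ≤ k ≤ p, k divides p!; set t = 1 + p!/k. Then xy^t z has p + (p!/k)·k = p + p! copies of a. Now the a-count equals the b-count, so i ≠ j fails. So xy^t z = a^{p+p!} b^{p+p!} ∉ L.
This contradicts the pumping lemma, so L is not regular.

a^{p+p!} b^{p+p!}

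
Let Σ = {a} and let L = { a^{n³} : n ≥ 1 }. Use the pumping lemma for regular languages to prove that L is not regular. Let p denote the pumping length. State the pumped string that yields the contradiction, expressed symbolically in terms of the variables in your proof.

a^{p³+k}

Toward a contradiction, assume L is regular with pumping length p.
Take w = a^{p³} ∈ L with |w| = p³ ≥ p.
The pumping lemma gives a decomposition w = xyz where |xy| ≤ p and |y| > 0.
Then y = a^k for some k with 1 ≤ k ≤ p.
Pump with i = 2: xy^2z = a^{p³+k}. Since 1 ≤ k ≤ p, p³ < p³+k ≤ p³+p < p³+3p²+3p+1 = (p+1)³, so p³+k is not a perfect cube. So xy^2z ∉ L.
Contradiction. Therefore L is not regular.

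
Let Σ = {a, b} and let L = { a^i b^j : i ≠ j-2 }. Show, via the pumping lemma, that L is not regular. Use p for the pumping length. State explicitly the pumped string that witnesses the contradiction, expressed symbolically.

Assume L is regular. Let p be the pumping length given by the pumping lemma.
Choose w = a^p b^{p+p!+2}. Since p ≠ (p+p!+2)-2 = p+p!, w ∈ L; and |w| ≥ p.
By the pumping lemma, w = xyz with |xy| ≤ p and |y| > 0.
Because |xy| ≤ p and w begins with p copies of a, we have y = a^k with 1 ≤ k ≤ p.
Since 1 ≤ k ≤ p, k divides p!; set t = 1 + p!/k. Then xy^t z has p + (p!/k)·k = p + p! copies of a. Now the a-count is p+p! and (b-count)-2 = (p+p!+2)-2 = p+p!, so i ≠ j-2 fails. So xy^t z = a^{p+p!} b^{p+p!+2} ∉ L.
Contradiction. Therefore L is not regular.

a^{p+p!} b^{p+p!+2}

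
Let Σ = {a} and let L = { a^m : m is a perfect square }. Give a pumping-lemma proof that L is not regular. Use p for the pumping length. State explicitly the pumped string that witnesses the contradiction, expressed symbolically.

a^{p²+k}

Toward a contradiction, assume L is regular with pumping length p.
Take w = a^{p²} ∈ L with |w| = p² ≥ p.
The pumping lemma gives a decomposition w = xyz where |xy| ≤ p and |y| ≥ 1.
Then y = a^k for some k with 1 ≤ k ≤ p.
Pump with i = 2: xy^2z = a^{p²+k}. Since 1 ≤ k ≤ p, p² < p²+k ≤ p²+p < (p+1)², so p²+k lies strictly between consecutive squares and is not a perfect square. So xy^2z ∉ L.
This contradicts the pumping lemma, so L is not regular.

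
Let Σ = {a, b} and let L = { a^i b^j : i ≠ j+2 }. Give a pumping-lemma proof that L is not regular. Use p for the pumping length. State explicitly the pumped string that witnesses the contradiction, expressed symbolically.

Toward a contradiction, assume L is regular with pumping length p.
Choose w = a^p b^{p+p!-2}. Since p ≠ (p+p!-2)+2 = p+p!, w ∈ L; and |w| ≥ p.
The pumping lemma gives a decomposition w = xyz where |xy| ≤ p and |y| > 0.
Because |xy| ≤ p and w begins with p copies of a, we have y = a^k with 1 ≤ k ≤ p.
Since 1 ≤ k ≤ p, k divides p!; set t = 1 + p!/k. Then xy^t z has p + (p!/k)·k = p + p! copies of a. Now the a-count is p+p! and (b-count)+2 = (p+p!-2)+2 = p+p!, so i ≠ j+2 fails. So xy^t z = a^{p+p!} b^{p+p!-2} ∉ L.
Contradiction. Therefore L is not regular.

a^{p+p!} b^{p+p!-2}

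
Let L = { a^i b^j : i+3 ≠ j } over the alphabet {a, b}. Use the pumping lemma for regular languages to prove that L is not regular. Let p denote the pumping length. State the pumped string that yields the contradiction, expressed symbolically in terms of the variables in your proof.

Suppose for contradiction that L is regular, and let p be the pumping length.
Choose w = a^p b^{p+p!+3}. Since p ≠ (p+p!+3)-3 = p+p!, w ∈ L; and |w| ≥ p.
The pumping lemma gives a decomposition w = xyz where |xy| ≤ p and |y| > 0.
Since the first p symbols of w are all a's and |xy| ≤ p, y lies entirely in the leading a-block: y = a^k for some k with 1 ≤ k ≤ p.
Since 1 ≤ k ≤ p, k divides p!; set t = 1 + p!/k. Then xy^t z has p + (p!/k)·k = p + p! copies of a. Now the a-count is p+p! and (b-count)-3 = (p+p!+3)-3 = p+p!, so i+3 ≠ j fails. So xy^t z = a^{p+p!} b^{p+p!+3} ∉ L.
This is a contradiction; hence L is not regular.

a^{p+p!} b^{p+p!+3}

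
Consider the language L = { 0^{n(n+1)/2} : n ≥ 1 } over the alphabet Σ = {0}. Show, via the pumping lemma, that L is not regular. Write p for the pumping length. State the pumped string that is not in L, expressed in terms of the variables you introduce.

0^{p(p+1)/2+k}

Suppose for contradiction that L is regular, and let p be the pumping length.
Take w = 0^{p(p+1)/2} ∈ L with |w| = p(p+1)/2 ≥ p.
Write w = xyz as guaranteed by the lemma, with |xy| ≤ p and |y| ≥ 1.
Then y = 0^k for some k with 1 ≤ k ≤ p.
Pump with i = 2: xy^2z = 0^{p(p+1)/2+k}. Since 1 ≤ k ≤ p, p(p+1)/2 < p(p+1)/2+k ≤ p(p+1)/2+p < (p+1)(p+2)/2, so p(p+1)/2+k is strictly between consecutive triangular numbers. So xy^2z ∉ L.
This contradicts the pumping lemma, so L is not regular.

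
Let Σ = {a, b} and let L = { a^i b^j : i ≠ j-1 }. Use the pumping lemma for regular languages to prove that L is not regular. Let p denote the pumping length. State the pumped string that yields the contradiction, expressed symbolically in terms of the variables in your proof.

Assume L is regular. Let p be the pumping length given by the pumping lemma.
Choose w = a^p b^{p+p!+1}. Since p ≠ (p+p!+1)-1 = p+p!, w ∈ L; and |w| ≥ p.
Write w = xyz as guaranteed by the lemma, with |xy| ≤ p and |y| > 0.
Because |xy| ≤ p and w begins with p copies of a, we have y = a^k with 1 ≤ k ≤ p.
Since 1 ≤ k ≤ p, k divides p!; set t = 1 + p!/k. Then xy^t z has p + (p!/k)·k = p + p! copies of a. Now the a-count is p+p! and (b-count)-1 = (p+p!+1)-1 = p+p!, so i ≠ j-1 fails. So xy^t z = a^{p+p!} b^{p+p!+1} ∉ L.
This is a contradiction; hence L is not regular.

a^{p+p!} b^{p+p!+1}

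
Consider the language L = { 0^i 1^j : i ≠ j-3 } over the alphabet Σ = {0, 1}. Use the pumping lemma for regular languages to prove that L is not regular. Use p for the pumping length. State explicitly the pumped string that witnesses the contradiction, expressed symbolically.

Suppose for contradiction that L is regular, and let p be the pumping length.
Choose w = 0^p 1^{p+p!+3}. Since p ≠ (p+p!+3)-3 = p+p!, w ∈ L; and |w| ≥ p.
By the pumping lemma, w = xyz with |xy| ≤ p and y is nonempty.
Since the first p symbols of w are all 0's and |xy| ≤ p, y lies entirely in the leading 0-block: y = 0^k for some k with 1 ≤ k ≤ p.
Since 1 ≤ k ≤ p, k divides p!; set t = 1 + p!/k. Then xy^t z has p + (p!/k)·k = p + p! copies of 0. Now the 0-count is p+p! and (1-count)-3 = (p+p!+3)-3 = p+p!, so i ≠ j-3 fails. So xy^t z = 0^{p+p!} 1^{p+p!+3} ∉ L.
This is a contradiction; hence L is not regular.

0^{p+p!} 1^{p+p!+3}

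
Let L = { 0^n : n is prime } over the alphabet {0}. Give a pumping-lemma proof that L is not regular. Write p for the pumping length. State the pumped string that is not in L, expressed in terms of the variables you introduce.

0^{q(1+k)}

Assume L is regular; let p be its pumping constant.
Let q be a prime with q ≥ p+2 (infinitely many primes exist), and take w = 0^q ∈ L with |w| = q ≥ p.
Write w = xyz as guaranteed by the lemma, with |xy| ≤ p and y is nonempty.
Then y = 0^k for some k with 1 ≤ k ≤ p.
Since 1 ≤ k ≤ p, |xz| = q-k. Pump with i = q+1: |xy^{q+1}z| = (q-k)+(q+1)k = q+qk = q(1+k), which is composite (both factors ≥ 2). So xy^{q+1}z = 0^{q(1+k)} ∉ L.
Contradiction. Therefore L is not regular.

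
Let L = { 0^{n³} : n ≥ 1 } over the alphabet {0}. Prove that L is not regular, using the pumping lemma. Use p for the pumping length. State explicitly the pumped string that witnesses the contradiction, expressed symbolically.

0^{p³+k}

Suppose for contradiction that L is regular, and let p be the pumping length.
Take w = 0^{p³} ∈ L with |w| = p³ ≥ p.
By the pumping lemma, w = xyz with |xy| ≤ p and |y| > 0.
Then y = 0^k for some k with 1 ≤ k ≤ p.
Pump with i = 2: xy^2z = 0^{p³+k}. Since 1 ≤ k ≤ p, p³ < p³+k ≤ p³+p < p³+3p²+3p+1 = (p+1)³, so p³+k is not a perfect cube. So xy^2z ∉ L.
Contradiction. Therefore L is not regular.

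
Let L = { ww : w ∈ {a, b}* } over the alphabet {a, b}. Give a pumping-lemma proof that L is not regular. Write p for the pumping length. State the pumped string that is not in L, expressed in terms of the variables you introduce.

a^{p+k} b^p a^p b^p

Suppose for contradiction that L is regular, and let p be the pumping length.
Take w = a^p b^p a^p b^p = uu where u = a^pb^p; then w ∈ L and |w| = 4p ≥ p.
Write w = xyz as guaranteed by the lemma, with |xy| ≤ p and y is nonempty.
Because |xy| ≤ p and w begins with p copies of a, we have y = a^k with 1 ≤ k ≤ p.
Pump with i = 2: xy^2z = a^{p+k} b^p a^p b^p, of length 4p+k. Suppose this equals vv. The string starts with a and ends with b, so v does too; thus the boundary between the two copies of v is a b→a transition. There is exactly one such transition, at position 2p+k, so |v| = 2p+k and |vv| = 4p+2k ≠ 4p+k since k ≥ 1. So xy^2z ∉ L.
Contradiction. Therefore L is not regular.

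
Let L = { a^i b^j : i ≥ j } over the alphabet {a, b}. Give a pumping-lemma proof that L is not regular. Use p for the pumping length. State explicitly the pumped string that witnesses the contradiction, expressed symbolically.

a^{p-k} b^p

Assume L is regular. Let p be the pumping length given by the pumping lemma.
Choose w = a^p b^p ∈ L, with |w| = 2p ≥ p.
The pumping lemma gives a decomposition w = xyz where |xy| ≤ p and y is nonempty.
The first p characters of w are a's, so xy (and hence y) consists only of a's. Write y = a^k, 1 ≤ k ≤ p.
Consider xy^0z = xz = a^{p-k} b^p. Since k ≥ 1, the a-count p-k is less than p, so i ≥ j fails; thus xz ∉ L.
This contradicts the pumping lemma, so L is not regular.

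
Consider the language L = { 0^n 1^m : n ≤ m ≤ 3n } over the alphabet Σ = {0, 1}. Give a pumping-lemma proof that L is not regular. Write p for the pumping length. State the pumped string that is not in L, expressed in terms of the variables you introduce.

Toward a contradiction, assume L is regular with pumping length p.
Take w = 0^p 1^p ∈ L (since p ≤ p ≤ 3p), with |w| = 2p ≥ p.
Write w = xyz as guaranteed by the lemma, with |xy| ≤ p and y is nonempty.
Since the first p symbols of w are all 0's and |xy| ≤ p, y lies entirely in the leading 0-block: y = 0^k for some k with 1 ≤ k ≤ p.
Pump with i = 2: xy^2z = 0^{p+k} 1^p. Now n = p+k > p = m, so the condition n ≤ m fails. Thus xy^2z ∉ L.
This contradicts the pumping lemma, so L is not regular.

0^{p+k} 1^p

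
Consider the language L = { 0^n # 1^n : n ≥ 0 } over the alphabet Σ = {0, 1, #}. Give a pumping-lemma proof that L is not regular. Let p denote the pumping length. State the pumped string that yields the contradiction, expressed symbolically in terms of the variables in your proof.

Suppose for contradiction that L is regular, and let p be the pumping length.
Take w = 0^p # 1^p ∈ L with |w| = 2p+1 ≥ p.
By the pumping lemma, w = xyz with |xy| ≤ p and y is nonempty.
Since the first p symbols of w are all 0's and |xy| ≤ p, y lies entirely in the leading 0-block: y = 0^k for some k with 1 ≤ k ≤ p.
Pump with i = 2: xy^2z = 0^{p+k} # 1^p, which would require p+k = p. But k ≥ 1, so xy^2z ∉ L.
This is a contradiction; hence L is not regular.

0^{p+k} # 1^p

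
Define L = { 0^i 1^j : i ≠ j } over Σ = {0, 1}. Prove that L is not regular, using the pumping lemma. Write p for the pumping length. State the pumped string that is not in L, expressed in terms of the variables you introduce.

0^{p+p!} 1^{p+p!}

Assume L is regular. Let p be the pumping length given by the pumping lemma.
Choose w = 0^p 1^{p+p!}. Since p ≠ p+p!, w ∈ L; and |w| ≥ p.
The pumping lemma gives a decomposition w = xyz where |xy| ≤ p and y is nonempty.
The first p characters of w are 0's, so xy (and hence y) consists only of 0's. Write y = 0^k, 1 ≤ k ≤ p.
Since 1 ≤ k ≤ p, k divides p!; set t = 1 + p!/k. Then xy^t z has p + (p!/k)·k = p + p! copies of 0. Now the 0-count equals the 1-count, so i ≠ j fails. So xy^t z = 0^{p+p!} 1^{p+p!} ∉ L.
This is a contradiction; hence L is not regular.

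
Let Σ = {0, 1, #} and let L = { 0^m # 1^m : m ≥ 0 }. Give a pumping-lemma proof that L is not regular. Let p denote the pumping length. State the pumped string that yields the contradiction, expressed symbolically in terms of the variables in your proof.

0^{p+k} # 1^p

Assume L is regular; let p be its pumping constant.
Take w = 0^p # 1^p ∈ L with |w| = 2p+1 ≥ p.
Write w = xyz as guaranteed by the lemma, with |xy| ≤ p and |y| ≥ 1.
Since the first p symbols of w are all 0's and |xy| ≤ p, y lies entirely in the leading 0-block: y = 0^k for some k with 1 ≤ k ≤ p.
Pump with i = 2: xy^2z = 0^{p+k} # 1^p, which would require p+k = p. But k ≥ 1, so xy^2z ∉ L.
This is a contradiction; hence L is not regular.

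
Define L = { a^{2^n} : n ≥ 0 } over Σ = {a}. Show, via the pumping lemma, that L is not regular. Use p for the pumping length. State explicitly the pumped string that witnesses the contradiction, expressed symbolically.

a^{2^p+k}

Assume L is regular; let p be its pumping constant.
Take w = a^{2^p} ∈ L with |w| = 2^p ≥ p.
The pumping lemma gives a decomposition w = xyz where |xy| ≤ p and y is nonempty.
Then y = a^k for some k with 1 ≤ k ≤ p.
Pump with i = 2: xy^2z = a^{2^p+k}. Since 1 ≤ k ≤ p < 2^p, we have 2^p < 2^p+k < 2^{p+1}, so 2^p+k is not a power of 2. So xy^2z ∉ L.
This contradicts the pumping lemma, so L is not regular.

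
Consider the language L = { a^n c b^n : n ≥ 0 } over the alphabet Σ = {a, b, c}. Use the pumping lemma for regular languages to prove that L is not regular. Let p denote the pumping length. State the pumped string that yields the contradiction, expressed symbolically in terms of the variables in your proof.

a^{p+k} c b^p

Assume L is regular; let p be its pumping constant.
Take w = a^p c b^p ∈ L with |w| = 2p+1 ≥ p.
The pumping lemma gives a decomposition w = xyz where |xy| ≤ p and |y| ≥ 1.
Since the first p symbols of w are all a's and |xy| ≤ p, y lies entirely in the leading a-block: y = a^k for some k with 1 ≤ k ≤ p.
Pump with i = 2: xy^2z = a^{p+k} c b^p, which would require p+k = p. But k ≥ 1, so xy^2z ∉ L.
This contradicts the pumping lemma, so L is not regular.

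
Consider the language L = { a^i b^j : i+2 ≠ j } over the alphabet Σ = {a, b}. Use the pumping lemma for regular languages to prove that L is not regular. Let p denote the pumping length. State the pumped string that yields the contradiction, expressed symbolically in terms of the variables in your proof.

Toward a contradiction, assume L is regular with pumping length p.
Choose w = a^p b^{p+p!+2}. Since p ≠ (p+p!+2)-2 = p+p!, w ∈ L; and |w| ≥ p.
By the pumping lemma, w = xyz with |xy| ≤ p and y is nonempty.
Because |xy| ≤ p and w begins with p copies of a, we have y = a^k with 1 ≤ k ≤ p.
Since 1 ≤ k ≤ p, k divides p!; set t = 1 + p!/k. Then xy^t z has p + (p!/k)·k = p + p! copies of a. Now the a-count is p+p! and (b-count)-2 = (p+p!+2)-2 = p+p!, so i+2 ≠ j fails. So xy^t z = a^{p+p!} b^{p+p!+2} ∉ L.
This is a contradiction; hence L is not regular.

a^{p+p!} b^{p+p!+2}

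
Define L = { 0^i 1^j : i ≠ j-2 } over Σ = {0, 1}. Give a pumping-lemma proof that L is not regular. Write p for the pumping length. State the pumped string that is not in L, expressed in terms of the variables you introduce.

Toward a contradiction, assume L is regular with pumping length p.
Choose w = 0^p 1^{p+p!+2}. Since p ≠ (p+p!+2)-2 = p+p!, w ∈ L; and |w| ≥ p.
Write w = xyz as guaranteed by the lemma, with |xy| ≤ p and |y| > 0.
The first p characters of w are 0's, so xy (and hence y) consists only of 0's. Write y = 0^k, 1 ≤ k ≤ p.
Since 1 ≤ k ≤ p, k divides p!; set t = 1 + p!/k. Then xy^t z has p + (p!/k)·k = p + p! copies of 0. Now the 0-count is p+p! and (1-count)-2 = (p+p!+2)-2 = p+p!, so i ≠ j-2 fails. So xy^t z = 0^{p+p!} 1^{p+p!+2} ∉ L.
This is a contradiction; hence L is not regular.

0^{p+p!} 1^{p+p!+2}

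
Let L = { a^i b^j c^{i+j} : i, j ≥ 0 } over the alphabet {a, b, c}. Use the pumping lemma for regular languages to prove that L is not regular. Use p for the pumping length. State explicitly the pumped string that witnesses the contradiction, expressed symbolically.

a^{p+k} b^p c^{2p}

Toward a contradiction, assume L is regular with pumping length p.
Take w = a^p b^p c^{2p} ∈ L (with i=j=p, i+j=2p), |w| = 4p ≥ p.
The pumping lemma gives a decomposition w = xyz where |xy| ≤ p and |y| ≥ 1.
Because |xy| ≤ p and w begins with p copies of a, we have y = a^k with 1 ≤ k ≤ p.
Consider xy^2z = a^{p+k} b^p c^{2p}. Now the a- and b-counts sum to 2p+k, but the c-count is 2p ≠ 2p+k. So xy^2z ∉ L.
Contradiction. Therefore L is not regular.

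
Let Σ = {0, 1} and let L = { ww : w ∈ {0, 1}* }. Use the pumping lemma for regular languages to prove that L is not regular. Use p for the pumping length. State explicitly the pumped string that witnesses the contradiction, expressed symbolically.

0^{p+k} 1^p 0^p 1^p

Assume L is regular; let p be its pumping constant.
Take w = 0^p 1^p 0^p 1^p = uu where u = 0^p1^p; then w ∈ L and |w| = 4p ≥ p.
Write w = xyz as guaranteed by the lemma, with |xy| ≤ p and y is nonempty.
Because |xy| ≤ p and w begins with p copies of 0, we have y = 0^k with 1 ≤ k ≤ p.
Pump with i = 2: xy^2z = 0^{p+k} 1^p 0^p 1^p, of length 4p+k. Suppose this equals vv. The string starts with 0 and ends with 1, so v does too; thus the boundary between the two copies of v is a 1→0 transition. There is exactly one such transition, at position 2p+k, so |v| = 2p+k and |vv| = 4p+2k ≠ 4p+k since k ≥ 1. So xy^2z ∉ L.
This is a contradiction; hence L is not regular.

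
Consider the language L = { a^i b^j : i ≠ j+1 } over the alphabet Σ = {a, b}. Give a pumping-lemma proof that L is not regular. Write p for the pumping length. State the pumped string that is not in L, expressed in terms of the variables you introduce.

a^{p+p!} b^{p+p!-1}

Assume L is regular. Let p be the pumping length given by the pumping lemma.
Choose w = a^p b^{p+p!-1}. Since p ≠ (p+p!-1)+1 = p+p!, w ∈ L; and |w| ≥ p.
The pumping lemma gives a decomposition w = xyz where |xy| ≤ p and |y| > 0.
Because |xy| ≤ p and w begins with p copies of a, we have y = a^k with 1 ≤ k ≤ p.
Since 1 ≤ k ≤ p, k divides p!; set t = 1 + p!/k. Then xy^t z has p + (p!/k)·k = p + p! copies of a. Now the a-count is p+p! and (b-count)+1 = (p+p!-1)+1 = p+p!, so i ≠ j+1 fails. So xy^t z = a^{p+p!} b^{p+p!-1} ∉ L.
This contradicts the pumping lemma, so L is not regular.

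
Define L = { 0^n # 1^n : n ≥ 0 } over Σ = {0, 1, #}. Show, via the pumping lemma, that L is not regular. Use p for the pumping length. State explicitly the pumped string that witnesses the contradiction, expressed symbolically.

0^{p+k} # 1^p

Toward a contradiction, assume L is regular with pumping length p.
Take w = 0^p # 1^p ∈ L with |w| = 2p+1 ≥ p.
The pumping lemma gives a decomposition w = xyz where |xy| ≤ p and y is nonempty.
The first p characters of w are 0's, so xy (and hence y) consists only of 0's. Write y = 0^k, 1 ≤ k ≤ p.
Pump with i = 2: xy^2z = 0^{p+k} # 1^p, which would require p+k = p. But k ≥ 1, so xy^2z ∉ L.
Contradiction. Therefore L is not regular.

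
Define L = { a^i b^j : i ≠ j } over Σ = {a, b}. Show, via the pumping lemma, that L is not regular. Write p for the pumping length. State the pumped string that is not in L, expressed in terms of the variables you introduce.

a^{p+p!} b^{p+p!}

Toward a contradiction, assume L is regular with pumping length p.
Choose w = a^p b^{p+p!}. Since p ≠ p+p!, w ∈ L; and |w| ≥ p.
By the pumping lemma, w = xyz with |xy| ≤ p and |y| > 0.
Since the first p symbols of w are all a's and |xy| ≤ p, y lies entirely in the leading a-block: y = a^k for some k with 1 ≤ k ≤ p.
Since 1 ≤ k ≤ p, k divides p!; set t = 1 + p!/k. Then xy^t z has p + (p!/k)·k = p + p! copies of a. Now the a-count equals the b-count, so i ≠ j fails. So xy^t z = a^{p+p!} b^{p+p!} ∉ L.
Contradiction. Therefore L is not regular.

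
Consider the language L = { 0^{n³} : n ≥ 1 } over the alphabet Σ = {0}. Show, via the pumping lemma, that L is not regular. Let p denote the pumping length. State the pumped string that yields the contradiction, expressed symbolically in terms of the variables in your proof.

Assume L is regular; let p be its pumping constant.
Take w = 0^{p³} ∈ L with |w| = p³ ≥ p.
Write w = xyz as guaranteed by the lemma, with |xy| ≤ p and |y| ≥ 1.
Then y = 0^k for some k with 1 ≤ k ≤ p.
Pump with i = 2: xy^2z = 0^{p³+k}. Since 1 ≤ k ≤ p, p³ < p³+k ≤ p³+p < p³+3p²+3p+1 = (p+1)³, so p³+k is not a perfect cube. So xy^2z ∉ L.
This contradicts the pumping lemma, so L is not regular.

0^{p³+k}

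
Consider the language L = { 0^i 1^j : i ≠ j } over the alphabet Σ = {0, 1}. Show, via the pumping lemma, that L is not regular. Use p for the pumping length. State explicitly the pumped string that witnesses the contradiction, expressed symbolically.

Suppose for contradiction that L is regular, and let p be the pumping length.
Choose w = 0^p 1^{p+p!}. Since p ≠ p+p!, w ∈ L; and |w| ≥ p.
The pumping lemma gives a decomposition w = xyz where |xy| ≤ p and y is nonempty.
Since the first p symbols of w are all 0's and |xy| ≤ p, y lies entirely in the leading 0-block: y = 0^k for some k with 1 ≤ k ≤ p.
Since 1 ≤ k ≤ p, k divides p!; set t = 1 + p!/k. Then xy^t z has p + (p!/k)·k = p + p! copies of 0. Now the 0-count equals the 1-count, so i ≠ j fails. So xy^t z = 0^{p+p!} 1^{p+p!} ∉ L.
Contradiction. Therefore L is not regular.

0^{p+p!} 1^{p+p!}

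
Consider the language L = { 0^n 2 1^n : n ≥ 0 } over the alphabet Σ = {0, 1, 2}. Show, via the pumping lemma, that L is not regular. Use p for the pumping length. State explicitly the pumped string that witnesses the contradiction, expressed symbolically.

Suppose for contradiction that L is regular, and let p be the pumping length.
Take w = 0^p 2 1^p ∈ L with |w| = 2p+1 ≥ p.
By the pumping lemma, w = xyz with |xy| ≤ p and |y| > 0.
The first p characters of w are 0's, so xy (and hence y) consists only of 0's. Write y = 0^k, 1 ≤ k ≤ p.
Pump with i = 2: xy^2z = 0^{p+k} 2 1^p, which would require p+k = p. But k ≥ 1, so xy^2z ∉ L.
This contradicts the pumping lemma, so L is not regular.

0^{p+k} 2 1^p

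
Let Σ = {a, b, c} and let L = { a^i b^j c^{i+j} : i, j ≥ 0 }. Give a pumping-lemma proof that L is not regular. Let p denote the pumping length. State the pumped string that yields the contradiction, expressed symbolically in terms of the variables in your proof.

a^{p+k} b^p c^{2p}

Assume L is regular; let p be its pumping constant.
Take w = a^p b^p c^{2p} ∈ L (with i=j=p, i+j=2p), |w| = 4p ≥ p.
Write w = xyz as guaranteed by the lemma, with |xy| ≤ p and |y| > 0.
Because |xy| ≤ p and w begins with p copies of a, we have y = a^k with 1 ≤ k ≤ p.
Consider xy^2z = a^{p+k} b^p c^{2p}. Now the a- and b-counts sum to 2p+k, but the c-count is 2p ≠ 2p+k. So xy^2z ∉ L.
This is a contradiction; hence L is not regular.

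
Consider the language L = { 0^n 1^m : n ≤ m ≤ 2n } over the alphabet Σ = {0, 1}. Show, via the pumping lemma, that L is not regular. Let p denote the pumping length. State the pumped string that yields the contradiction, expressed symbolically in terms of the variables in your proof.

0^{p+k} 1^p

Suppose for contradiction that L is regular, and let p be the pumping length.
Take w = 0^p 1^p ∈ L (since p ≤ p ≤ 2p), with |w| = 2p ≥ p.
By the pumping lemma, w = xyz with |xy| ≤ p and |y| > 0.
The first p characters of w are 0's, so xy (and hence y) consists only of 0's. Write y = 0^k, 1 ≤ k ≤ p.
Pump with i = 2: xy^2z = 0^{p+k} 1^p. Now n = p+k > p = m, so the condition n ≤ m fails. Thus xy^2z ∉ L.
Contradiction. Therefore L is not regular.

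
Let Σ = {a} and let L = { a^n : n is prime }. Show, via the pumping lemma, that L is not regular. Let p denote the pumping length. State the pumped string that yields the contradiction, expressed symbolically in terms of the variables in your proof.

Assume L is regular. Let p be the pumping length given by the pumping lemma.
Let q be a prime with q ≥ p+2 (infinitely many primes exist), and take w = a^q ∈ L with |w| = q ≥ p.
By the pumping lemma, w = xyz with |xy| ≤ p and |y| > 0.
Then y = a^k for some k with 1 ≤ k ≤ p.
Since 1 ≤ k ≤ p, |xz| = q-k. Pump with i = q+1: |xy^{q+1}z| = (q-k)+(q+1)k = q+qk = q(1+k), which is composite (both factors ≥ 2). So xy^{q+1}z = a^{q(1+k)} ∉ L.
This is a contradiction; hence L is not regular.

a^{q(1+k)}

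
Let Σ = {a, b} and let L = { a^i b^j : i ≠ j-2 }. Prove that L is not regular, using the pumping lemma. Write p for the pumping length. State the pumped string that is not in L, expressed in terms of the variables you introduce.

Assume L is regular. Let p be the pumping length given by the pumping lemma.
Choose w = a^p b^{p+p!+2}. Since p ≠ (p+p!+2)-2 = p+p!, w ∈ L; and |w| ≥ p.
By the pumping lemma, w = xyz with |xy| ≤ p and y is nonempty.
Because |xy| ≤ p and w begins with p copies of a, we have y = a^k with 1 ≤ k ≤ p.
Since 1 ≤ k ≤ p, k divides p!; set t = 1 + p!/k. Then xy^t z has p + (p!/k)·k = p + p! copies of a. Now the a-count is p+p! and (b-count)-2 = (p+p!+2)-2 = p+p!, so i ≠ j-2 fails. So xy^t z = a^{p+p!} b^{p+p!+2} ∉ L.
This is a contradiction; hence L is not regular.

a^{p+p!} b^{p+p!+2}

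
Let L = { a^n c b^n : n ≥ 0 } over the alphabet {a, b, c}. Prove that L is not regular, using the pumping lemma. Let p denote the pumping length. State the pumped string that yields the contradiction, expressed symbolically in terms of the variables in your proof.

Assume L is regular. Let p be the pumping length given by the pumping lemma.
Take w = a^p c b^p ∈ L with |w| = 2p+1 ≥ p.
By the pumping lemma, w = xyz with |xy| ≤ p and y is nonempty.
The first p characters of w are a's, so xy (and hence y) consists only of a's. Write y = a^k, 1 ≤ k ≤ p.
Pump with i = 2: xy^2z = a^{p+k} c b^p, which would require p+k = p. But k ≥ 1, so xy^2z ∉ L.
This is a contradiction; hence L is not regular.

a^{p+k} c b^p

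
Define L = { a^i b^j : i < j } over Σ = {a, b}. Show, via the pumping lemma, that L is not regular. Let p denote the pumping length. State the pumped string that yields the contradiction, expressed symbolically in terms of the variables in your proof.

a^{p+k} b^{p+1}

Assume L is regular; let p be its pumping constant.
Choose w = a^p b^{p+1} ∈ L, with |w| = 2p+1 ≥ p.
The pumping lemma gives a decomposition w = xyz where |xy| ≤ p and |y| > 0.
Because |xy| ≤ p and w begins with p copies of a, we have y = a^k with 1 ≤ k ≤ p.
Consider xy^2z = a^{p+k} b^{p+1}. Since k ≥ 1, the a-count p+k is at least p+1, so i < j fails; thus xy^2z ∉ L.
This contradicts the pumping lemma, so L is not regular.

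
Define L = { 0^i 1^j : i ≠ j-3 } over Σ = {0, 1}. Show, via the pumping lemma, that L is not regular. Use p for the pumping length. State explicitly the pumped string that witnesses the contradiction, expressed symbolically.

Toward a contradiction, assume L is regular with pumping length p.
Choose w = 0^p 1^{p+p!+3}. Since p ≠ (p+p!+3)-3 = p+p!, w ∈ L; and |w| ≥ p.
Write w = xyz as guaranteed by the lemma, with |xy| ≤ p and |y| ≥ 1.
The first p characters of w are 0's, so xy (and hence y) consists only of 0's. Write y = 0^k, 1 ≤ k ≤ p.
Since 1 ≤ k ≤ p, k divides p!; set t = 1 + p!/k. Then xy^t z has p + (p!/k)·k = p + p! copies of 0. Now the 0-count is p+p! and (1-count)-3 = (p+p!+3)-3 = p+p!, so i ≠ j-3 fails. So xy^t z = 0^{p+p!} 1^{p+p!+3} ∉ L.
This contradicts the pumping lemma, so L is not regular.

0^{p+p!} 1^{p+p!+3}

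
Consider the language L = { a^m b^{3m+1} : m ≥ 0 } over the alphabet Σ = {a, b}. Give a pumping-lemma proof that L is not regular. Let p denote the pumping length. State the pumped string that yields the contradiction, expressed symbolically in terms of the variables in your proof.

Assume L is regular; let p be its pumping constant.
Choose w = a^p b^{3p+1}, which is in L with |w| = 4p+1 ≥ p.
By the pumping lemma, w = xyz with |xy| ≤ p and |y| > 0.
Since the first p symbols of w are all a's and |xy| ≤ p, y lies entirely in the leading a-block: y = a^k for some k with 1 ≤ k ≤ p.
Pump with i = 2: xy^2z = a^{p+k} b^{3p+1}. For this to lie in L we would need 3p+1 = 3(p+k)+1, which forces k = 0. But k ≥ 1, so xy^2z ∉ L.
This contradicts the pumping lemma, so L is not regular.

a^{p+k} b^{3p+1}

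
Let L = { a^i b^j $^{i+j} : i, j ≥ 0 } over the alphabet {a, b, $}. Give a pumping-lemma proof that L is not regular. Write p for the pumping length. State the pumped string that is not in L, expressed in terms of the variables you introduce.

Assume L is regular; let p be its pumping constant.
Take w = a^p b^p $^{2p} ∈ L (with i=j=p, i+j=2p), |w| = 4p ≥ p.
Write w = xyz as guaranteed by the lemma, with |xy| ≤ p and |y| > 0.
Because |xy| ≤ p and w begins with p copies of a, we have y = a^k with 1 ≤ k ≤ p.
Consider xy^2z = a^{p+k} b^p $^{2p}. Now the a- and b-counts sum to 2p+k, but the $-count is 2p ≠ 2p+k. So xy^2z ∉ L.
This contradicts the pumping lemma, so L is not regular.

a^{p+k} b^p $^{2p}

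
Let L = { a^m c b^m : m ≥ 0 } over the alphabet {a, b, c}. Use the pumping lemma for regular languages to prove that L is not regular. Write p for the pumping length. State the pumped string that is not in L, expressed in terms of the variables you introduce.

a^{p+k} c b^p

Assume L is regular. Let p be the pumping length given by the pumping lemma.
Take w = a^p c b^p ∈ L with |w| = 2p+1 ≥ p.
Write w = xyz as guaranteed by the lemma, with |xy| ≤ p and |y| > 0.
Because |xy| ≤ p and w begins with p copies of a, we have y = a^k with 1 ≤ k ≤ p.
Pump with i = 2: xy^2z = a^{p+k} c b^p, which would require p+k = p. But k ≥ 1, so xy^2z ∉ L.
Contradiction. Therefore L is not regular.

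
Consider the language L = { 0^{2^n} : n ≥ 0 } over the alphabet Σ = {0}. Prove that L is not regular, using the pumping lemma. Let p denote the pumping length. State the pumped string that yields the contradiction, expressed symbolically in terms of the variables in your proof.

Assume L is regular; let p be its pumping constant.
Take w = 0^{2^p} ∈ L with |w| = 2^p ≥ p.
The pumping lemma gives a decomposition w = xyz where |xy| ≤ p and |y| ≥ 1.
Then y = 0^k for some k with 1 ≤ k ≤ p.
Pump with i = 2: xy^2z = 0^{2^p+k}. Since 1 ≤ k ≤ p < 2^p, we have 2^p < 2^p+k < 2^{p+1}, so 2^p+k is not a power of 2. So xy^2z ∉ L.
This contradicts the pumping lemma, so L is not regular.

0^{2^p+k}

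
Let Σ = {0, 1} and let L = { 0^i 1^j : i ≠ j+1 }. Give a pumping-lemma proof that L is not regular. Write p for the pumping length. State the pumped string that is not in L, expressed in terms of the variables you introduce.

0^{p+p!} 1^{p+p!-1}

Assume L is regular. Let p be the pumping length given by the pumping lemma.
Choose w = 0^p 1^{p+p!-1}. Since p ≠ (p+p!-1)+1 = p+p!, w ∈ L; and |w| ≥ p.
The pumping lemma gives a decomposition w = xyz where |xy| ≤ p and y is nonempty.
Since the first p symbols of w are all 0's and |xy| ≤ p, y lies entirely in the leading 0-block: y = 0^k for some k with 1 ≤ k ≤ p.
Since 1 ≤ k ≤ p, k divides p!; set t = 1 + p!/k. Then xy^t z has p + (p!/k)·k = p + p! copies of 0. Now the 0-count is p+p! and (1-count)+1 = (p+p!-1)+1 = p+p!, so i ≠ j+1 fails. So xy^t z = 0^{p+p!} 1^{p+p!-1} ∉ L.
This contradicts the pumping lemma, so L is not regular.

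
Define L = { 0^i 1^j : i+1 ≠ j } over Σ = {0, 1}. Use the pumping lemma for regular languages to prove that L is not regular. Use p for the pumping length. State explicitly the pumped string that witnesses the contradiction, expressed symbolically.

0^{p+p!} 1^{p+p!+1}

Assume L is regular; let p be its pumping constant.
Choose w = 0^p 1^{p+p!+1}. Since p ≠ (p+p!+1)-1 = p+p!, w ∈ L; and |w| ≥ p.
By the pumping lemma, w = xyz with |xy| ≤ p and y is nonempty.
The first p characters of w are 0's, so xy (and hence y) consists only of 0's. Write y = 0^k, 1 ≤ k ≤ p.
Since 1 ≤ k ≤ p, k divides p!; set t = 1 + p!/k. Then xy^t z has p + (p!/k)·k = p + p! copies of 0. Now the 0-count is p+p! and (1-count)-1 = (p+p!+1)-1 = p+p!, so i+1 ≠ j fails. So xy^t z = 0^{p+p!} 1^{p+p!+1} ∉ L.
This is a contradiction; hence L is not regular.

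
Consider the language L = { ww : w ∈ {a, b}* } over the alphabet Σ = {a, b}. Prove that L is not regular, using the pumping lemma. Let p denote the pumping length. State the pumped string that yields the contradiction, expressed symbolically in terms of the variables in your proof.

Assume L is regular; let p be its pumping constant.
Take w = a^p b^p a^p b^p = uu where u = a^pb^p; then w ∈ L and |w| = 4p ≥ p.
The pumping lemma gives a decomposition w = xyz where |xy| ≤ p and y is nonempty.
Because |xy| ≤ p and w begins with p copies of a, we have y = a^k with 1 ≤ k ≤ p.
Pump with i = 2: xy^2z = a^{p+k} b^p a^p b^p, of length 4p+k. Suppose this equals vv. The string starts with a and ends with b, so v does too; thus the boundary between the two copies of v is a b→a transition. There is exactly one such transition, at position 2p+k, so |v| = 2p+k and |vv| = 4p+2k ≠ 4p+k since k ≥ 1. So xy^2z ∉ L.
This is a contradiction; hence L is not regular.

a^{p+k} b^p a^p b^p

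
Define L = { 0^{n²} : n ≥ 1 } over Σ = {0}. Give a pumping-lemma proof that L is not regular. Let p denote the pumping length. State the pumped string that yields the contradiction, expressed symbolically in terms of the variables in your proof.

0^{p²+k}

Toward a contradiction, assume L is regular with pumping length p.
Take w = 0^{p²} ∈ L with |w| = p² ≥ p.
Write w = xyz as guaranteed by the lemma, with |xy| ≤ p and |y| ≥ 1.
Then y = 0^k for some k with 1 ≤ k ≤ p.
Pump with i = 2: xy^2z = 0^{p²+k}. Since 1 ≤ k ≤ p, p² < p²+k ≤ p²+p < (p+1)², so p²+k lies strictly between consecutive squares and is not a perfect square. So xy^2z ∉ L.
This is a contradiction; hence L is not regular.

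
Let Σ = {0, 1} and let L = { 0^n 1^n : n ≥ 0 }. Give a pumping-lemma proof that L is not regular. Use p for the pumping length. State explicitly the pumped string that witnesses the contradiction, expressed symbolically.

0^{p+k} 1^p

Suppose for contradiction that L is regular, and let p be the pumping length.
Let w = 0^p 1^p ∈ L; note |w| = 2p ≥ p.
By the pumping lemma, w = xyz with |xy| ≤ p and |y| ≥ 1.
Because |xy| ≤ p and w begins with p copies of 0, we have y = 0^k with 1 ≤ k ≤ p.
Pump with i = 2: xy^2z = 0^{p+k} 1^p. For this to lie in L we would need p = p+k, which forces k = 0. But k ≥ 1, so xy^2z ∉ L.
Contradiction. Therefore L is not regular.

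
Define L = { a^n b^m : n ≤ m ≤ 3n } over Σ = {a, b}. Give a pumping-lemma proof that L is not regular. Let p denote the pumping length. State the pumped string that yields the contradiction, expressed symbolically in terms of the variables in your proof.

Assume L is regular. Let p be the pumping length given by the pumping lemma.
Take w = a^p b^p ∈ L (since p ≤ p ≤ 3p), with |w| = 2p ≥ p.
By the pumping lemma, w = xyz with |xy| ≤ p and |y| ≥ 1.
The first p characters of w are a's, so xy (and hence y) consists only of a's. Write y = a^k, 1 ≤ k ≤ p.
Pump with i = 2: xy^2z = a^{p+k} b^p. Now n = p+k > p = m, so the condition n ≤ m fails. Thus xy^2z ∉ L.
This contradicts the pumping lemma, so L is not regular.

a^{p+k} b^p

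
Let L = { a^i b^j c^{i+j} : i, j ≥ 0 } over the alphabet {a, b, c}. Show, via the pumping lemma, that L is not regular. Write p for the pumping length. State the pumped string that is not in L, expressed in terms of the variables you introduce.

Assume L is regular; let p be its pumping constant.
Take w = a^p b^p c^{2p} ∈ L (with i=j=p, i+j=2p), |w| = 4p ≥ p.
By the pumping lemma, w = xyz with |xy| ≤ p and y is nonempty.
Because |xy| ≤ p and w begins with p copies of a, we have y = a^k with 1 ≤ k ≤ p.
Consider xy^2z = a^{p+k} b^p c^{2p}. Now the a- and b-counts sum to 2p+k, but the c-count is 2p ≠ 2p+k. So xy^2z ∉ L.
This contradicts the pumping lemma, so L is not regular.

a^{p+k} b^p c^{2p}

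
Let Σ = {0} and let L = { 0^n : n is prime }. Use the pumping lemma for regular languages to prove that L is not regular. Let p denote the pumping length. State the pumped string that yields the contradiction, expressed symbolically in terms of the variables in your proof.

Toward a contradiction, assume L is regular with pumping length p.
Let q be a prime with q ≥ p+2 (infinitely many primes exist), and take w = 0^q ∈ L with |w| = q ≥ p.
Write w = xyz as guaranteed by the lemma, with |xy| ≤ p and y is nonempty.
Then y = 0^k for some k with 1 ≤ k ≤ p.
Since 1 ≤ k ≤ p, |xz| = q-k. Pump with i = q+1: |xy^{q+1}z| = (q-k)+(q+1)k = q+qk = q(1+k), which is composite (both factors ≥ 2). So xy^{q+1}z = 0^{q(1+k)} ∉ L.
This is a contradiction; hence L is not regular.

0^{q(1+k)}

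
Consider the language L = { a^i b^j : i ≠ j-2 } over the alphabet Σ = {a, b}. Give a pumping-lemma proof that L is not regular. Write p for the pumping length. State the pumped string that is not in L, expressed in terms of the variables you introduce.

Assume L is regular. Let p be the pumping length given by the pumping lemma.
Choose w = a^p b^{p+p!+2}. Since p ≠ (p+p!+2)-2 = p+p!, w ∈ L; and |w| ≥ p.
The pumping lemma gives a decomposition w = xyz where |xy| ≤ p and y is nonempty.
Since the first p symbols of w are all a's and |xy| ≤ p, y lies entirely in the leading a-block: y = a^k for some k with 1 ≤ k ≤ p.
Since 1 ≤ k ≤ p, k divides p!; set t = 1 + p!/k. Then xy^t z has p + (p!/k)·k = p + p! copies of a. Now the a-count is p+p! and (b-count)-2 = (p+p!+2)-2 = p+p!, so i ≠ j-2 fails. So xy^t z = a^{p+p!} b^{p+p!+2} ∉ L.
This is a contradiction; hence L is not regular.

a^{p+p!} b^{p+p!+2}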